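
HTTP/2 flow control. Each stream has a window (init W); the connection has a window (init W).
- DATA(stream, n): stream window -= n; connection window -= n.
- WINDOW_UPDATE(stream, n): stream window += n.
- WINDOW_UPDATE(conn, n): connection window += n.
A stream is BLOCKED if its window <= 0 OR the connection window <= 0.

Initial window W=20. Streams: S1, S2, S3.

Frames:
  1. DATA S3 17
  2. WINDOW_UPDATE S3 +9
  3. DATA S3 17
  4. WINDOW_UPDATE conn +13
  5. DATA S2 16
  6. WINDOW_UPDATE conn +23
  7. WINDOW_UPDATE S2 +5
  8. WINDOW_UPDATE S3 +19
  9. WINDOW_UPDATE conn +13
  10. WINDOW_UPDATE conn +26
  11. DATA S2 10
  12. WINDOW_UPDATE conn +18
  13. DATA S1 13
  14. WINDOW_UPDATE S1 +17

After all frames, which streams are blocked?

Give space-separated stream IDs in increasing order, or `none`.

Answer: S2

Derivation:
Op 1: conn=3 S1=20 S2=20 S3=3 blocked=[]
Op 2: conn=3 S1=20 S2=20 S3=12 blocked=[]
Op 3: conn=-14 S1=20 S2=20 S3=-5 blocked=[1, 2, 3]
Op 4: conn=-1 S1=20 S2=20 S3=-5 blocked=[1, 2, 3]
Op 5: conn=-17 S1=20 S2=4 S3=-5 blocked=[1, 2, 3]
Op 6: conn=6 S1=20 S2=4 S3=-5 blocked=[3]
Op 7: conn=6 S1=20 S2=9 S3=-5 blocked=[3]
Op 8: conn=6 S1=20 S2=9 S3=14 blocked=[]
Op 9: conn=19 S1=20 S2=9 S3=14 blocked=[]
Op 10: conn=45 S1=20 S2=9 S3=14 blocked=[]
Op 11: conn=35 S1=20 S2=-1 S3=14 blocked=[2]
Op 12: conn=53 S1=20 S2=-1 S3=14 blocked=[2]
Op 13: conn=40 S1=7 S2=-1 S3=14 blocked=[2]
Op 14: conn=40 S1=24 S2=-1 S3=14 blocked=[2]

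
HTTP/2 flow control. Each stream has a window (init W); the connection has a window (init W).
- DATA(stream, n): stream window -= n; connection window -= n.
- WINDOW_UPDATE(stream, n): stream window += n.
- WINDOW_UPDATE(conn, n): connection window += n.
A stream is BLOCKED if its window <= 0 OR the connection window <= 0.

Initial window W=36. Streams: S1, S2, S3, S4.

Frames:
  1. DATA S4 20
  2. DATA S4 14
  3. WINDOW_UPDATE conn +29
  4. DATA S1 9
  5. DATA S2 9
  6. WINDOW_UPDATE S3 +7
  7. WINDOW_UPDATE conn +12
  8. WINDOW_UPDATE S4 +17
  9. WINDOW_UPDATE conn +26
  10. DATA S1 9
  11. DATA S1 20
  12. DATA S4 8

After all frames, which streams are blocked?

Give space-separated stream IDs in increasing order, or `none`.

Op 1: conn=16 S1=36 S2=36 S3=36 S4=16 blocked=[]
Op 2: conn=2 S1=36 S2=36 S3=36 S4=2 blocked=[]
Op 3: conn=31 S1=36 S2=36 S3=36 S4=2 blocked=[]
Op 4: conn=22 S1=27 S2=36 S3=36 S4=2 blocked=[]
Op 5: conn=13 S1=27 S2=27 S3=36 S4=2 blocked=[]
Op 6: conn=13 S1=27 S2=27 S3=43 S4=2 blocked=[]
Op 7: conn=25 S1=27 S2=27 S3=43 S4=2 blocked=[]
Op 8: conn=25 S1=27 S2=27 S3=43 S4=19 blocked=[]
Op 9: conn=51 S1=27 S2=27 S3=43 S4=19 blocked=[]
Op 10: conn=42 S1=18 S2=27 S3=43 S4=19 blocked=[]
Op 11: conn=22 S1=-2 S2=27 S3=43 S4=19 blocked=[1]
Op 12: conn=14 S1=-2 S2=27 S3=43 S4=11 blocked=[1]

Answer: S1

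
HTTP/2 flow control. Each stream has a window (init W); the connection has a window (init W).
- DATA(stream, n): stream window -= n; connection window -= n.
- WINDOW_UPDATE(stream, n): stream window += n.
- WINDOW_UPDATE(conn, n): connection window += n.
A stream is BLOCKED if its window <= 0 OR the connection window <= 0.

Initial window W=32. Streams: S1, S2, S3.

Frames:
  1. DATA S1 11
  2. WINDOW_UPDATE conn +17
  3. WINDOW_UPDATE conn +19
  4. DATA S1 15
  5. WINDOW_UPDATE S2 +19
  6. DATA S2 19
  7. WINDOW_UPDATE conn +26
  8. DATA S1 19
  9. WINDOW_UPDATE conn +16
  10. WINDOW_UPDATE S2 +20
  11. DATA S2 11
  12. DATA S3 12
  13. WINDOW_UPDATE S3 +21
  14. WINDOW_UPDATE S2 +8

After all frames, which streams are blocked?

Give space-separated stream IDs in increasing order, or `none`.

Answer: S1

Derivation:
Op 1: conn=21 S1=21 S2=32 S3=32 blocked=[]
Op 2: conn=38 S1=21 S2=32 S3=32 blocked=[]
Op 3: conn=57 S1=21 S2=32 S3=32 blocked=[]
Op 4: conn=42 S1=6 S2=32 S3=32 blocked=[]
Op 5: conn=42 S1=6 S2=51 S3=32 blocked=[]
Op 6: conn=23 S1=6 S2=32 S3=32 blocked=[]
Op 7: conn=49 S1=6 S2=32 S3=32 blocked=[]
Op 8: conn=30 S1=-13 S2=32 S3=32 blocked=[1]
Op 9: conn=46 S1=-13 S2=32 S3=32 blocked=[1]
Op 10: conn=46 S1=-13 S2=52 S3=32 blocked=[1]
Op 11: conn=35 S1=-13 S2=41 S3=32 blocked=[1]
Op 12: conn=23 S1=-13 S2=41 S3=20 blocked=[1]
Op 13: conn=23 S1=-13 S2=41 S3=41 blocked=[1]
Op 14: conn=23 S1=-13 S2=49 S3=41 blocked=[1]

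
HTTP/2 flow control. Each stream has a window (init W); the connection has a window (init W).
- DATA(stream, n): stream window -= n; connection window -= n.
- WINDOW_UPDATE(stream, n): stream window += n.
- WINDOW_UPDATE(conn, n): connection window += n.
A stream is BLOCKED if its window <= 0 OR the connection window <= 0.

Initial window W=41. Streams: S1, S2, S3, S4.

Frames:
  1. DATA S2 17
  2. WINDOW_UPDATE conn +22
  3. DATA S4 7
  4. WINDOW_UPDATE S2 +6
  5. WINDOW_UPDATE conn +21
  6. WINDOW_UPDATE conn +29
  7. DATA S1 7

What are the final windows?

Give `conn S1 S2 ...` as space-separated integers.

Op 1: conn=24 S1=41 S2=24 S3=41 S4=41 blocked=[]
Op 2: conn=46 S1=41 S2=24 S3=41 S4=41 blocked=[]
Op 3: conn=39 S1=41 S2=24 S3=41 S4=34 blocked=[]
Op 4: conn=39 S1=41 S2=30 S3=41 S4=34 blocked=[]
Op 5: conn=60 S1=41 S2=30 S3=41 S4=34 blocked=[]
Op 6: conn=89 S1=41 S2=30 S3=41 S4=34 blocked=[]
Op 7: conn=82 S1=34 S2=30 S3=41 S4=34 blocked=[]

Answer: 82 34 30 41 34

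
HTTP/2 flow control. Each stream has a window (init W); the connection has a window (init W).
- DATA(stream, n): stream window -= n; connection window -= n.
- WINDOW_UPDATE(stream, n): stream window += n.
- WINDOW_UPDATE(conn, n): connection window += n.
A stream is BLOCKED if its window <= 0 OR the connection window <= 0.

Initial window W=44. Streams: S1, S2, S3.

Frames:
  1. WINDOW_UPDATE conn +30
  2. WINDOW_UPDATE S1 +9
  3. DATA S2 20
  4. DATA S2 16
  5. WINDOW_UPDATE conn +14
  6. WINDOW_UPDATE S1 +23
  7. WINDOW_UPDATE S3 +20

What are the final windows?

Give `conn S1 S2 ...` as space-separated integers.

Op 1: conn=74 S1=44 S2=44 S3=44 blocked=[]
Op 2: conn=74 S1=53 S2=44 S3=44 blocked=[]
Op 3: conn=54 S1=53 S2=24 S3=44 blocked=[]
Op 4: conn=38 S1=53 S2=8 S3=44 blocked=[]
Op 5: conn=52 S1=53 S2=8 S3=44 blocked=[]
Op 6: conn=52 S1=76 S2=8 S3=44 blocked=[]
Op 7: conn=52 S1=76 S2=8 S3=64 blocked=[]

Answer: 52 76 8 64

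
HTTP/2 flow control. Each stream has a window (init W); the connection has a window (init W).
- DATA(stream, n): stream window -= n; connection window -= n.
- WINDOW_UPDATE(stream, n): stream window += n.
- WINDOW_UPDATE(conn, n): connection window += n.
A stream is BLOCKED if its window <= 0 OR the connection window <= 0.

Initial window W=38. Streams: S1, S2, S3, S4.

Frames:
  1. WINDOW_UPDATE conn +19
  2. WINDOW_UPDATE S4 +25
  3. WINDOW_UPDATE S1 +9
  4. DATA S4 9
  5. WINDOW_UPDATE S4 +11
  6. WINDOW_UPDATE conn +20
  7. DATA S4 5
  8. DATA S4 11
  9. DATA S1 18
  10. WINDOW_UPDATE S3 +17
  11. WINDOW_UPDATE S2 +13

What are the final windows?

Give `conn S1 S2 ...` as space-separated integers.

Op 1: conn=57 S1=38 S2=38 S3=38 S4=38 blocked=[]
Op 2: conn=57 S1=38 S2=38 S3=38 S4=63 blocked=[]
Op 3: conn=57 S1=47 S2=38 S3=38 S4=63 blocked=[]
Op 4: conn=48 S1=47 S2=38 S3=38 S4=54 blocked=[]
Op 5: conn=48 S1=47 S2=38 S3=38 S4=65 blocked=[]
Op 6: conn=68 S1=47 S2=38 S3=38 S4=65 blocked=[]
Op 7: conn=63 S1=47 S2=38 S3=38 S4=60 blocked=[]
Op 8: conn=52 S1=47 S2=38 S3=38 S4=49 blocked=[]
Op 9: conn=34 S1=29 S2=38 S3=38 S4=49 blocked=[]
Op 10: conn=34 S1=29 S2=38 S3=55 S4=49 blocked=[]
Op 11: conn=34 S1=29 S2=51 S3=55 S4=49 blocked=[]

Answer: 34 29 51 55 49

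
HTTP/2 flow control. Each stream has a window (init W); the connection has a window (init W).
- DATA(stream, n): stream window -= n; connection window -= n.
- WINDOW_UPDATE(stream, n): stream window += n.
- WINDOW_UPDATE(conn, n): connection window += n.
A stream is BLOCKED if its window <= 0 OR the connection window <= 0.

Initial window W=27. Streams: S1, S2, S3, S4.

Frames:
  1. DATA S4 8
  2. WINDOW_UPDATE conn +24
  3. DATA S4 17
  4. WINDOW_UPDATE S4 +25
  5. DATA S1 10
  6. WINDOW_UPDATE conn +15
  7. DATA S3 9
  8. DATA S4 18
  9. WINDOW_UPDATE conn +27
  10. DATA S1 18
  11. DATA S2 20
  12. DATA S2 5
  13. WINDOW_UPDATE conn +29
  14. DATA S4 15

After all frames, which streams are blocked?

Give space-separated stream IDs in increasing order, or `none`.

Answer: S1 S4

Derivation:
Op 1: conn=19 S1=27 S2=27 S3=27 S4=19 blocked=[]
Op 2: conn=43 S1=27 S2=27 S3=27 S4=19 blocked=[]
Op 3: conn=26 S1=27 S2=27 S3=27 S4=2 blocked=[]
Op 4: conn=26 S1=27 S2=27 S3=27 S4=27 blocked=[]
Op 5: conn=16 S1=17 S2=27 S3=27 S4=27 blocked=[]
Op 6: conn=31 S1=17 S2=27 S3=27 S4=27 blocked=[]
Op 7: conn=22 S1=17 S2=27 S3=18 S4=27 blocked=[]
Op 8: conn=4 S1=17 S2=27 S3=18 S4=9 blocked=[]
Op 9: conn=31 S1=17 S2=27 S3=18 S4=9 blocked=[]
Op 10: conn=13 S1=-1 S2=27 S3=18 S4=9 blocked=[1]
Op 11: conn=-7 S1=-1 S2=7 S3=18 S4=9 blocked=[1, 2, 3, 4]
Op 12: conn=-12 S1=-1 S2=2 S3=18 S4=9 blocked=[1, 2, 3, 4]
Op 13: conn=17 S1=-1 S2=2 S3=18 S4=9 blocked=[1]
Op 14: conn=2 S1=-1 S2=2 S3=18 S4=-6 blocked=[1, 4]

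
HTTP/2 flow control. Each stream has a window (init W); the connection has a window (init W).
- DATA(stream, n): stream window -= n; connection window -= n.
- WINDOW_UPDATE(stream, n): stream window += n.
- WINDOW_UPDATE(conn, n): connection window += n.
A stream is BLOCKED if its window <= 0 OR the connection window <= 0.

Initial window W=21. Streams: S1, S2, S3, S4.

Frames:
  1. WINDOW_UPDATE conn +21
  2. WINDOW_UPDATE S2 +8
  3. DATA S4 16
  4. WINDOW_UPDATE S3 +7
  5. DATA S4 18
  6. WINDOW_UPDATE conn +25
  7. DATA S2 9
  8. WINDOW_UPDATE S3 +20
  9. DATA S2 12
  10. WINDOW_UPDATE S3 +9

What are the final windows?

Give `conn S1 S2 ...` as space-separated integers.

Op 1: conn=42 S1=21 S2=21 S3=21 S4=21 blocked=[]
Op 2: conn=42 S1=21 S2=29 S3=21 S4=21 blocked=[]
Op 3: conn=26 S1=21 S2=29 S3=21 S4=5 blocked=[]
Op 4: conn=26 S1=21 S2=29 S3=28 S4=5 blocked=[]
Op 5: conn=8 S1=21 S2=29 S3=28 S4=-13 blocked=[4]
Op 6: conn=33 S1=21 S2=29 S3=28 S4=-13 blocked=[4]
Op 7: conn=24 S1=21 S2=20 S3=28 S4=-13 blocked=[4]
Op 8: conn=24 S1=21 S2=20 S3=48 S4=-13 blocked=[4]
Op 9: conn=12 S1=21 S2=8 S3=48 S4=-13 blocked=[4]
Op 10: conn=12 S1=21 S2=8 S3=57 S4=-13 blocked=[4]

Answer: 12 21 8 57 -13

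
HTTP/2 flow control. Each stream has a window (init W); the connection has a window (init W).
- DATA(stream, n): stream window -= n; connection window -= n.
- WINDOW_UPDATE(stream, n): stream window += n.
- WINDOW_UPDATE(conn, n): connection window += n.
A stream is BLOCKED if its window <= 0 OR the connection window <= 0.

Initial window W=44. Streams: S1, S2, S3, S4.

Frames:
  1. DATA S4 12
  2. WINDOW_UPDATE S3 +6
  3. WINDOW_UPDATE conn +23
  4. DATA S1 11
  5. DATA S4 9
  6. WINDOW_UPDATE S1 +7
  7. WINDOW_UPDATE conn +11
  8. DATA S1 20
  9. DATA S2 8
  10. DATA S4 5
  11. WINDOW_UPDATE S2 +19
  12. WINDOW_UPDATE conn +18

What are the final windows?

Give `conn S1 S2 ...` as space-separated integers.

Answer: 31 20 55 50 18

Derivation:
Op 1: conn=32 S1=44 S2=44 S3=44 S4=32 blocked=[]
Op 2: conn=32 S1=44 S2=44 S3=50 S4=32 blocked=[]
Op 3: conn=55 S1=44 S2=44 S3=50 S4=32 blocked=[]
Op 4: conn=44 S1=33 S2=44 S3=50 S4=32 blocked=[]
Op 5: conn=35 S1=33 S2=44 S3=50 S4=23 blocked=[]
Op 6: conn=35 S1=40 S2=44 S3=50 S4=23 blocked=[]
Op 7: conn=46 S1=40 S2=44 S3=50 S4=23 blocked=[]
Op 8: conn=26 S1=20 S2=44 S3=50 S4=23 blocked=[]
Op 9: conn=18 S1=20 S2=36 S3=50 S4=23 blocked=[]
Op 10: conn=13 S1=20 S2=36 S3=50 S4=18 blocked=[]
Op 11: conn=13 S1=20 S2=55 S3=50 S4=18 blocked=[]
Op 12: conn=31 S1=20 S2=55 S3=50 S4=18 blocked=[]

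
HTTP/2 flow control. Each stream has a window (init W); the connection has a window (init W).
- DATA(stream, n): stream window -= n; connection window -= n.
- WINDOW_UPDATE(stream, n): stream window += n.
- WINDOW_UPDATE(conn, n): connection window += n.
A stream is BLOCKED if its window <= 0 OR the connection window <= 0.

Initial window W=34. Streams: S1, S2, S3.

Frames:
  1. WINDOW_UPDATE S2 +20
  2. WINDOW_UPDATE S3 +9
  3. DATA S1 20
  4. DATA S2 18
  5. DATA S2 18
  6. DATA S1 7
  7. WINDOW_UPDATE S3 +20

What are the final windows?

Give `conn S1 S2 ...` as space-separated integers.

Answer: -29 7 18 63

Derivation:
Op 1: conn=34 S1=34 S2=54 S3=34 blocked=[]
Op 2: conn=34 S1=34 S2=54 S3=43 blocked=[]
Op 3: conn=14 S1=14 S2=54 S3=43 blocked=[]
Op 4: conn=-4 S1=14 S2=36 S3=43 blocked=[1, 2, 3]
Op 5: conn=-22 S1=14 S2=18 S3=43 blocked=[1, 2, 3]
Op 6: conn=-29 S1=7 S2=18 S3=43 blocked=[1, 2, 3]
Op 7: conn=-29 S1=7 S2=18 S3=63 blocked=[1, 2, 3]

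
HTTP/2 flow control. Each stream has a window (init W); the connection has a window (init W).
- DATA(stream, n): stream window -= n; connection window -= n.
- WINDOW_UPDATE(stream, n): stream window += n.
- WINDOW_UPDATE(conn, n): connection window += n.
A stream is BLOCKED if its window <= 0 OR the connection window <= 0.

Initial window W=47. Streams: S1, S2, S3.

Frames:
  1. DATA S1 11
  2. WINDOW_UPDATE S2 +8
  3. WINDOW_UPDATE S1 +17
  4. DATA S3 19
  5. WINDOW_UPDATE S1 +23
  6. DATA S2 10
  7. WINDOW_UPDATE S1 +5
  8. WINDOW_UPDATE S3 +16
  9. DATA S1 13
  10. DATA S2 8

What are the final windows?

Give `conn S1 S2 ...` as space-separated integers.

Answer: -14 68 37 44

Derivation:
Op 1: conn=36 S1=36 S2=47 S3=47 blocked=[]
Op 2: conn=36 S1=36 S2=55 S3=47 blocked=[]
Op 3: conn=36 S1=53 S2=55 S3=47 blocked=[]
Op 4: conn=17 S1=53 S2=55 S3=28 blocked=[]
Op 5: conn=17 S1=76 S2=55 S3=28 blocked=[]
Op 6: conn=7 S1=76 S2=45 S3=28 blocked=[]
Op 7: conn=7 S1=81 S2=45 S3=28 blocked=[]
Op 8: conn=7 S1=81 S2=45 S3=44 blocked=[]
Op 9: conn=-6 S1=68 S2=45 S3=44 blocked=[1, 2, 3]
Op 10: conn=-14 S1=68 S2=37 S3=44 blocked=[1, 2, 3]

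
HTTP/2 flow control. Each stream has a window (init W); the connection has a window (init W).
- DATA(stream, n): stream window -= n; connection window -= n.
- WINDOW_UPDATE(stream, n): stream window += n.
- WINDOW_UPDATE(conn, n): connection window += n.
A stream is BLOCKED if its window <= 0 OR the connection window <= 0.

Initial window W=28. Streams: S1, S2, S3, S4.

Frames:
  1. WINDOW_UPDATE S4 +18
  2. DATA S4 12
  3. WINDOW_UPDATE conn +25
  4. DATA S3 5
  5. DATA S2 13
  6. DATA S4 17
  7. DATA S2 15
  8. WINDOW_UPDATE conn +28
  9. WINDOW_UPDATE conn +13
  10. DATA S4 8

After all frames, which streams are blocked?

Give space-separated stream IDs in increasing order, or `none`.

Answer: S2

Derivation:
Op 1: conn=28 S1=28 S2=28 S3=28 S4=46 blocked=[]
Op 2: conn=16 S1=28 S2=28 S3=28 S4=34 blocked=[]
Op 3: conn=41 S1=28 S2=28 S3=28 S4=34 blocked=[]
Op 4: conn=36 S1=28 S2=28 S3=23 S4=34 blocked=[]
Op 5: conn=23 S1=28 S2=15 S3=23 S4=34 blocked=[]
Op 6: conn=6 S1=28 S2=15 S3=23 S4=17 blocked=[]
Op 7: conn=-9 S1=28 S2=0 S3=23 S4=17 blocked=[1, 2, 3, 4]
Op 8: conn=19 S1=28 S2=0 S3=23 S4=17 blocked=[2]
Op 9: conn=32 S1=28 S2=0 S3=23 S4=17 blocked=[2]
Op 10: conn=24 S1=28 S2=0 S3=23 S4=9 blocked=[2]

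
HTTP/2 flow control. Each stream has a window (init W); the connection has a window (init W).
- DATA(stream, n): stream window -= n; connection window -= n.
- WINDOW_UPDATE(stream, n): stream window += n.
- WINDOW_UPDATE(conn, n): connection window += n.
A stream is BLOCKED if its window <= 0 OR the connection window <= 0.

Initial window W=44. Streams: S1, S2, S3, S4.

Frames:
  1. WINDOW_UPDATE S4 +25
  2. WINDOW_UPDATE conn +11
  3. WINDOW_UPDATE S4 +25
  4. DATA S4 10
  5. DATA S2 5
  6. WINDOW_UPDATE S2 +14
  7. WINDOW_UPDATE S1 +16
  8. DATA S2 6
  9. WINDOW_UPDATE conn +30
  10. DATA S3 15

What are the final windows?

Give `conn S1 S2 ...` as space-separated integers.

Op 1: conn=44 S1=44 S2=44 S3=44 S4=69 blocked=[]
Op 2: conn=55 S1=44 S2=44 S3=44 S4=69 blocked=[]
Op 3: conn=55 S1=44 S2=44 S3=44 S4=94 blocked=[]
Op 4: conn=45 S1=44 S2=44 S3=44 S4=84 blocked=[]
Op 5: conn=40 S1=44 S2=39 S3=44 S4=84 blocked=[]
Op 6: conn=40 S1=44 S2=53 S3=44 S4=84 blocked=[]
Op 7: conn=40 S1=60 S2=53 S3=44 S4=84 blocked=[]
Op 8: conn=34 S1=60 S2=47 S3=44 S4=84 blocked=[]
Op 9: conn=64 S1=60 S2=47 S3=44 S4=84 blocked=[]
Op 10: conn=49 S1=60 S2=47 S3=29 S4=84 blocked=[]

Answer: 49 60 47 29 84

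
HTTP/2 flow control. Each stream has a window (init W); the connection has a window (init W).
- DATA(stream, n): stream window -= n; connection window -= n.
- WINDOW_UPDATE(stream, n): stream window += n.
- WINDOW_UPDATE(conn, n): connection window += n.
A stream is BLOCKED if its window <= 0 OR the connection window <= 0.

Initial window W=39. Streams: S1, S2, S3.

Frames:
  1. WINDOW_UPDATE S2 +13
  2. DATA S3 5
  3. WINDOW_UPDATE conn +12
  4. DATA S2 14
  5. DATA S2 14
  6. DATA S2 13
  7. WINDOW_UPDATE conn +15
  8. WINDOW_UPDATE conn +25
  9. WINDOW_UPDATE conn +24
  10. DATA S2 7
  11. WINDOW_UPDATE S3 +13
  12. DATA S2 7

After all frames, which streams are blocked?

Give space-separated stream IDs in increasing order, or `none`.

Answer: S2

Derivation:
Op 1: conn=39 S1=39 S2=52 S3=39 blocked=[]
Op 2: conn=34 S1=39 S2=52 S3=34 blocked=[]
Op 3: conn=46 S1=39 S2=52 S3=34 blocked=[]
Op 4: conn=32 S1=39 S2=38 S3=34 blocked=[]
Op 5: conn=18 S1=39 S2=24 S3=34 blocked=[]
Op 6: conn=5 S1=39 S2=11 S3=34 blocked=[]
Op 7: conn=20 S1=39 S2=11 S3=34 blocked=[]
Op 8: conn=45 S1=39 S2=11 S3=34 blocked=[]
Op 9: conn=69 S1=39 S2=11 S3=34 blocked=[]
Op 10: conn=62 S1=39 S2=4 S3=34 blocked=[]
Op 11: conn=62 S1=39 S2=4 S3=47 blocked=[]
Op 12: conn=55 S1=39 S2=-3 S3=47 blocked=[2]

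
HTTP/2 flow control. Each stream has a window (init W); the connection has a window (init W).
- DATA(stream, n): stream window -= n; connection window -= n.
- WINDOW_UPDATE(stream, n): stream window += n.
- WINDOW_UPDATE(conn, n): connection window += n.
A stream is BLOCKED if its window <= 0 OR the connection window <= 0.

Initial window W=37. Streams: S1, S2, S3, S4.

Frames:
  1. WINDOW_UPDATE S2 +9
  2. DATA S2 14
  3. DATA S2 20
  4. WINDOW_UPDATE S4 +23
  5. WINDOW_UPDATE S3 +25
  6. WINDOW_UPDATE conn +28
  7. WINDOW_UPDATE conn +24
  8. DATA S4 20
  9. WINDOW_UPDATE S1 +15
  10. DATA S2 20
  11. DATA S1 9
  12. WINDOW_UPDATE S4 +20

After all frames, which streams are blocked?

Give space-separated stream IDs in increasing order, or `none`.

Op 1: conn=37 S1=37 S2=46 S3=37 S4=37 blocked=[]
Op 2: conn=23 S1=37 S2=32 S3=37 S4=37 blocked=[]
Op 3: conn=3 S1=37 S2=12 S3=37 S4=37 blocked=[]
Op 4: conn=3 S1=37 S2=12 S3=37 S4=60 blocked=[]
Op 5: conn=3 S1=37 S2=12 S3=62 S4=60 blocked=[]
Op 6: conn=31 S1=37 S2=12 S3=62 S4=60 blocked=[]
Op 7: conn=55 S1=37 S2=12 S3=62 S4=60 blocked=[]
Op 8: conn=35 S1=37 S2=12 S3=62 S4=40 blocked=[]
Op 9: conn=35 S1=52 S2=12 S3=62 S4=40 blocked=[]
Op 10: conn=15 S1=52 S2=-8 S3=62 S4=40 blocked=[2]
Op 11: conn=6 S1=43 S2=-8 S3=62 S4=40 blocked=[2]
Op 12: conn=6 S1=43 S2=-8 S3=62 S4=60 blocked=[2]

Answer: S2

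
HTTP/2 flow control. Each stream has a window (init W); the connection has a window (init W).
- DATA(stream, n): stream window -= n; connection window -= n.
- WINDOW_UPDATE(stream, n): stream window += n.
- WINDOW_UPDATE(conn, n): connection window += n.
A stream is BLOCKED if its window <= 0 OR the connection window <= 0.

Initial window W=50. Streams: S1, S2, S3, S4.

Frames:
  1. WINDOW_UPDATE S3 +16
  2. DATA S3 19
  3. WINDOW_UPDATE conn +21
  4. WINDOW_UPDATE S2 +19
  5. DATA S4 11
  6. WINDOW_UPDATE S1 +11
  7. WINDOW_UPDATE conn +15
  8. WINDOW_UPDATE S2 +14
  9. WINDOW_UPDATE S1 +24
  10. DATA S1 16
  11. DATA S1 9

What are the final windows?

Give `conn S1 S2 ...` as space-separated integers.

Answer: 31 60 83 47 39

Derivation:
Op 1: conn=50 S1=50 S2=50 S3=66 S4=50 blocked=[]
Op 2: conn=31 S1=50 S2=50 S3=47 S4=50 blocked=[]
Op 3: conn=52 S1=50 S2=50 S3=47 S4=50 blocked=[]
Op 4: conn=52 S1=50 S2=69 S3=47 S4=50 blocked=[]
Op 5: conn=41 S1=50 S2=69 S3=47 S4=39 blocked=[]
Op 6: conn=41 S1=61 S2=69 S3=47 S4=39 blocked=[]
Op 7: conn=56 S1=61 S2=69 S3=47 S4=39 blocked=[]
Op 8: conn=56 S1=61 S2=83 S3=47 S4=39 blocked=[]
Op 9: conn=56 S1=85 S2=83 S3=47 S4=39 blocked=[]
Op 10: conn=40 S1=69 S2=83 S3=47 S4=39 blocked=[]
Op 11: conn=31 S1=60 S2=83 S3=47 S4=39 blocked=[]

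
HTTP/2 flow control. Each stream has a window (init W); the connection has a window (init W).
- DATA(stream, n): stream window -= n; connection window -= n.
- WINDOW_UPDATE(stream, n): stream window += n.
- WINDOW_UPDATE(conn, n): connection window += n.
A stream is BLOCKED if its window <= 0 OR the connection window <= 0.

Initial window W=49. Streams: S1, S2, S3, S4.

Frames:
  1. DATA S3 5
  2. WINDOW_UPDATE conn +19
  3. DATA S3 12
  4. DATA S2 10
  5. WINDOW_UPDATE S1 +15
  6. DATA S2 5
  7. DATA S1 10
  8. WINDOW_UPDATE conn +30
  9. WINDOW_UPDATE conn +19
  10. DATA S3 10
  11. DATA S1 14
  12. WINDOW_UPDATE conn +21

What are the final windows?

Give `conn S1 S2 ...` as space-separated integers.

Op 1: conn=44 S1=49 S2=49 S3=44 S4=49 blocked=[]
Op 2: conn=63 S1=49 S2=49 S3=44 S4=49 blocked=[]
Op 3: conn=51 S1=49 S2=49 S3=32 S4=49 blocked=[]
Op 4: conn=41 S1=49 S2=39 S3=32 S4=49 blocked=[]
Op 5: conn=41 S1=64 S2=39 S3=32 S4=49 blocked=[]
Op 6: conn=36 S1=64 S2=34 S3=32 S4=49 blocked=[]
Op 7: conn=26 S1=54 S2=34 S3=32 S4=49 blocked=[]
Op 8: conn=56 S1=54 S2=34 S3=32 S4=49 blocked=[]
Op 9: conn=75 S1=54 S2=34 S3=32 S4=49 blocked=[]
Op 10: conn=65 S1=54 S2=34 S3=22 S4=49 blocked=[]
Op 11: conn=51 S1=40 S2=34 S3=22 S4=49 blocked=[]
Op 12: conn=72 S1=40 S2=34 S3=22 S4=49 blocked=[]

Answer: 72 40 34 22 49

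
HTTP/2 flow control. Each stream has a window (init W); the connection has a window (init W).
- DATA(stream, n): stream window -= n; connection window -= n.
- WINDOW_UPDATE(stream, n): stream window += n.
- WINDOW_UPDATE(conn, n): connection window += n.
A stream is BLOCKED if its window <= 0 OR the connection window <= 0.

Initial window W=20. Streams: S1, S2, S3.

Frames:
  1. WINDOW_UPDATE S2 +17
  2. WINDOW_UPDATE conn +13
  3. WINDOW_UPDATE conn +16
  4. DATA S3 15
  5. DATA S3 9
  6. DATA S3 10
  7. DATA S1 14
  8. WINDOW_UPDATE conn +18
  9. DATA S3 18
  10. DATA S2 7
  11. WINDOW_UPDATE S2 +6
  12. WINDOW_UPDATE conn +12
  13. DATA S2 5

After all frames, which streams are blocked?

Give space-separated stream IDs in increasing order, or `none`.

Answer: S3

Derivation:
Op 1: conn=20 S1=20 S2=37 S3=20 blocked=[]
Op 2: conn=33 S1=20 S2=37 S3=20 blocked=[]
Op 3: conn=49 S1=20 S2=37 S3=20 blocked=[]
Op 4: conn=34 S1=20 S2=37 S3=5 blocked=[]
Op 5: conn=25 S1=20 S2=37 S3=-4 blocked=[3]
Op 6: conn=15 S1=20 S2=37 S3=-14 blocked=[3]
Op 7: conn=1 S1=6 S2=37 S3=-14 blocked=[3]
Op 8: conn=19 S1=6 S2=37 S3=-14 blocked=[3]
Op 9: conn=1 S1=6 S2=37 S3=-32 blocked=[3]
Op 10: conn=-6 S1=6 S2=30 S3=-32 blocked=[1, 2, 3]
Op 11: conn=-6 S1=6 S2=36 S3=-32 blocked=[1, 2, 3]
Op 12: conn=6 S1=6 S2=36 S3=-32 blocked=[3]
Op 13: conn=1 S1=6 S2=31 S3=-32 blocked=[3]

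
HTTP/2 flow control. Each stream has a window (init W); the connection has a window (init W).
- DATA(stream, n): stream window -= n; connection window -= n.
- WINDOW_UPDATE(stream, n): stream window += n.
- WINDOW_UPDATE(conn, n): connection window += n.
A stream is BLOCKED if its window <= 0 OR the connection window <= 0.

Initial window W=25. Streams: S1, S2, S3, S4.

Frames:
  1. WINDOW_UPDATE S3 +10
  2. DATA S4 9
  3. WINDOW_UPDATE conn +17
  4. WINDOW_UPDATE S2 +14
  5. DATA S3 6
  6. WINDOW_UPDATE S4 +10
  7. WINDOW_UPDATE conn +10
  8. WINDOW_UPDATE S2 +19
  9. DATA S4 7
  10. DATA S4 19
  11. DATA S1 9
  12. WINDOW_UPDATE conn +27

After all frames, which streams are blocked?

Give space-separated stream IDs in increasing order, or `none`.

Op 1: conn=25 S1=25 S2=25 S3=35 S4=25 blocked=[]
Op 2: conn=16 S1=25 S2=25 S3=35 S4=16 blocked=[]
Op 3: conn=33 S1=25 S2=25 S3=35 S4=16 blocked=[]
Op 4: conn=33 S1=25 S2=39 S3=35 S4=16 blocked=[]
Op 5: conn=27 S1=25 S2=39 S3=29 S4=16 blocked=[]
Op 6: conn=27 S1=25 S2=39 S3=29 S4=26 blocked=[]
Op 7: conn=37 S1=25 S2=39 S3=29 S4=26 blocked=[]
Op 8: conn=37 S1=25 S2=58 S3=29 S4=26 blocked=[]
Op 9: conn=30 S1=25 S2=58 S3=29 S4=19 blocked=[]
Op 10: conn=11 S1=25 S2=58 S3=29 S4=0 blocked=[4]
Op 11: conn=2 S1=16 S2=58 S3=29 S4=0 blocked=[4]
Op 12: conn=29 S1=16 S2=58 S3=29 S4=0 blocked=[4]

Answer: S4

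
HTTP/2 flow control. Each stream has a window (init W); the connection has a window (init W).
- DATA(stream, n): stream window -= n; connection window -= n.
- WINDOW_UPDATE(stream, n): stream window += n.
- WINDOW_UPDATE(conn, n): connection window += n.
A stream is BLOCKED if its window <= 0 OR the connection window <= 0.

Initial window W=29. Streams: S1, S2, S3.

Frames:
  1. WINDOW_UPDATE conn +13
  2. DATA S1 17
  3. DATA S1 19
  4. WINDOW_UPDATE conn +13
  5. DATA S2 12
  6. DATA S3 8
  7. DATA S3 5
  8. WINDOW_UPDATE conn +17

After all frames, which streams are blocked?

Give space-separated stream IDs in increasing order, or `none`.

Op 1: conn=42 S1=29 S2=29 S3=29 blocked=[]
Op 2: conn=25 S1=12 S2=29 S3=29 blocked=[]
Op 3: conn=6 S1=-7 S2=29 S3=29 blocked=[1]
Op 4: conn=19 S1=-7 S2=29 S3=29 blocked=[1]
Op 5: conn=7 S1=-7 S2=17 S3=29 blocked=[1]
Op 6: conn=-1 S1=-7 S2=17 S3=21 blocked=[1, 2, 3]
Op 7: conn=-6 S1=-7 S2=17 S3=16 blocked=[1, 2, 3]
Op 8: conn=11 S1=-7 S2=17 S3=16 blocked=[1]

Answer: S1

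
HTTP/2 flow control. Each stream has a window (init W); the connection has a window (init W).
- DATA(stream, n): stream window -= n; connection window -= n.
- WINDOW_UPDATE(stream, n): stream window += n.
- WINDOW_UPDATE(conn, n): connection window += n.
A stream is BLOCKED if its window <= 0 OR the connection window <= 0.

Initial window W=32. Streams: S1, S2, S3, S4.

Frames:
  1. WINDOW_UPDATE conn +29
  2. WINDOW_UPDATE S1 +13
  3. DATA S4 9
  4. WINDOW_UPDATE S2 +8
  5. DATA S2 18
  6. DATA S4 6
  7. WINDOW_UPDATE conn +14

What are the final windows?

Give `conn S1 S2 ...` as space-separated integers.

Op 1: conn=61 S1=32 S2=32 S3=32 S4=32 blocked=[]
Op 2: conn=61 S1=45 S2=32 S3=32 S4=32 blocked=[]
Op 3: conn=52 S1=45 S2=32 S3=32 S4=23 blocked=[]
Op 4: conn=52 S1=45 S2=40 S3=32 S4=23 blocked=[]
Op 5: conn=34 S1=45 S2=22 S3=32 S4=23 blocked=[]
Op 6: conn=28 S1=45 S2=22 S3=32 S4=17 blocked=[]
Op 7: conn=42 S1=45 S2=22 S3=32 S4=17 blocked=[]

Answer: 42 45 22 32 17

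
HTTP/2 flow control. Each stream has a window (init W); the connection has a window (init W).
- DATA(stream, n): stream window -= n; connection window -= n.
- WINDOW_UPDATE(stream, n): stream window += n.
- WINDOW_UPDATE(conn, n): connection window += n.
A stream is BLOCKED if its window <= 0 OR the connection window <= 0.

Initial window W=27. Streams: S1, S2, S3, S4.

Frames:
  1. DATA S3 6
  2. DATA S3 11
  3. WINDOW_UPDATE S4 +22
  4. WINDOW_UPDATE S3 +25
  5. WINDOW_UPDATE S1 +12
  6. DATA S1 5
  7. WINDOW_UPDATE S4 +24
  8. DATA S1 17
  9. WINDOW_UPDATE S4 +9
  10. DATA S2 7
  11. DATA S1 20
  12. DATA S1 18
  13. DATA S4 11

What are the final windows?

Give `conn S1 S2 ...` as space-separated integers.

Op 1: conn=21 S1=27 S2=27 S3=21 S4=27 blocked=[]
Op 2: conn=10 S1=27 S2=27 S3=10 S4=27 blocked=[]
Op 3: conn=10 S1=27 S2=27 S3=10 S4=49 blocked=[]
Op 4: conn=10 S1=27 S2=27 S3=35 S4=49 blocked=[]
Op 5: conn=10 S1=39 S2=27 S3=35 S4=49 blocked=[]
Op 6: conn=5 S1=34 S2=27 S3=35 S4=49 blocked=[]
Op 7: conn=5 S1=34 S2=27 S3=35 S4=73 blocked=[]
Op 8: conn=-12 S1=17 S2=27 S3=35 S4=73 blocked=[1, 2, 3, 4]
Op 9: conn=-12 S1=17 S2=27 S3=35 S4=82 blocked=[1, 2, 3, 4]
Op 10: conn=-19 S1=17 S2=20 S3=35 S4=82 blocked=[1, 2, 3, 4]
Op 11: conn=-39 S1=-3 S2=20 S3=35 S4=82 blocked=[1, 2, 3, 4]
Op 12: conn=-57 S1=-21 S2=20 S3=35 S4=82 blocked=[1, 2, 3, 4]
Op 13: conn=-68 S1=-21 S2=20 S3=35 S4=71 blocked=[1, 2, 3, 4]

Answer: -68 -21 20 35 71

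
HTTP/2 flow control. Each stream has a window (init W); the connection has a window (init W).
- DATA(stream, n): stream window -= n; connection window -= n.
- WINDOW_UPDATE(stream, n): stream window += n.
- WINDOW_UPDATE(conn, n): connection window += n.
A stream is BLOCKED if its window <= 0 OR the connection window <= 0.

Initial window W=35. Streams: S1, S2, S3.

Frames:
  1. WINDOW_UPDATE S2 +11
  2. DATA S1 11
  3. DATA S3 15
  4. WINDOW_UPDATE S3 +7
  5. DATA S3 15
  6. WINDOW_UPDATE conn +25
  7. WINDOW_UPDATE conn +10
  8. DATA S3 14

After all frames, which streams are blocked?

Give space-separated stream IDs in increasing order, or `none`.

Op 1: conn=35 S1=35 S2=46 S3=35 blocked=[]
Op 2: conn=24 S1=24 S2=46 S3=35 blocked=[]
Op 3: conn=9 S1=24 S2=46 S3=20 blocked=[]
Op 4: conn=9 S1=24 S2=46 S3=27 blocked=[]
Op 5: conn=-6 S1=24 S2=46 S3=12 blocked=[1, 2, 3]
Op 6: conn=19 S1=24 S2=46 S3=12 blocked=[]
Op 7: conn=29 S1=24 S2=46 S3=12 blocked=[]
Op 8: conn=15 S1=24 S2=46 S3=-2 blocked=[3]

Answer: S3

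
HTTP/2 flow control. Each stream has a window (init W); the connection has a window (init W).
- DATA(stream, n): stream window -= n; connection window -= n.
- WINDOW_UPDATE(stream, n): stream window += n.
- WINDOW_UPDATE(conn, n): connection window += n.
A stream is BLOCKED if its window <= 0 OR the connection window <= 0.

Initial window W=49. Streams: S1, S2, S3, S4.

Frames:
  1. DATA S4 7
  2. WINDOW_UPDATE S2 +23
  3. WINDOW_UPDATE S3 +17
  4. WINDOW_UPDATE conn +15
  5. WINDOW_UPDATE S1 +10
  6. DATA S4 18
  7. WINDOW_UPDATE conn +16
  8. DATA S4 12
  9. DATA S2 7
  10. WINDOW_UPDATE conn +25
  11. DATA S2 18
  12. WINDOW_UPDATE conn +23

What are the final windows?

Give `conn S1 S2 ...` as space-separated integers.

Answer: 66 59 47 66 12

Derivation:
Op 1: conn=42 S1=49 S2=49 S3=49 S4=42 blocked=[]
Op 2: conn=42 S1=49 S2=72 S3=49 S4=42 blocked=[]
Op 3: conn=42 S1=49 S2=72 S3=66 S4=42 blocked=[]
Op 4: conn=57 S1=49 S2=72 S3=66 S4=42 blocked=[]
Op 5: conn=57 S1=59 S2=72 S3=66 S4=42 blocked=[]
Op 6: conn=39 S1=59 S2=72 S3=66 S4=24 blocked=[]
Op 7: conn=55 S1=59 S2=72 S3=66 S4=24 blocked=[]
Op 8: conn=43 S1=59 S2=72 S3=66 S4=12 blocked=[]
Op 9: conn=36 S1=59 S2=65 S3=66 S4=12 blocked=[]
Op 10: conn=61 S1=59 S2=65 S3=66 S4=12 blocked=[]
Op 11: conn=43 S1=59 S2=47 S3=66 S4=12 blocked=[]
Op 12: conn=66 S1=59 S2=47 S3=66 S4=12 blocked=[]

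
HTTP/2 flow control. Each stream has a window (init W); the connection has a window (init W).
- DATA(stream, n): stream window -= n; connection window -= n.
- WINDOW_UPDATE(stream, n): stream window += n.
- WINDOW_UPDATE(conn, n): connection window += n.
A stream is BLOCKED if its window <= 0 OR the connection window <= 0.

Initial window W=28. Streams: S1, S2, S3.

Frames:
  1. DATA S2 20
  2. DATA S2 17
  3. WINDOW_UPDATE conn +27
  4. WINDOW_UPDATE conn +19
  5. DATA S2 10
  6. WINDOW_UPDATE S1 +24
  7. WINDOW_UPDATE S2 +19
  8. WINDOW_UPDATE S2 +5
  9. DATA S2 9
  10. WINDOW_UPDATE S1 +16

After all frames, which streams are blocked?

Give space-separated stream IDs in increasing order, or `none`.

Op 1: conn=8 S1=28 S2=8 S3=28 blocked=[]
Op 2: conn=-9 S1=28 S2=-9 S3=28 blocked=[1, 2, 3]
Op 3: conn=18 S1=28 S2=-9 S3=28 blocked=[2]
Op 4: conn=37 S1=28 S2=-9 S3=28 blocked=[2]
Op 5: conn=27 S1=28 S2=-19 S3=28 blocked=[2]
Op 6: conn=27 S1=52 S2=-19 S3=28 blocked=[2]
Op 7: conn=27 S1=52 S2=0 S3=28 blocked=[2]
Op 8: conn=27 S1=52 S2=5 S3=28 blocked=[]
Op 9: conn=18 S1=52 S2=-4 S3=28 blocked=[2]
Op 10: conn=18 S1=68 S2=-4 S3=28 blocked=[2]

Answer: S2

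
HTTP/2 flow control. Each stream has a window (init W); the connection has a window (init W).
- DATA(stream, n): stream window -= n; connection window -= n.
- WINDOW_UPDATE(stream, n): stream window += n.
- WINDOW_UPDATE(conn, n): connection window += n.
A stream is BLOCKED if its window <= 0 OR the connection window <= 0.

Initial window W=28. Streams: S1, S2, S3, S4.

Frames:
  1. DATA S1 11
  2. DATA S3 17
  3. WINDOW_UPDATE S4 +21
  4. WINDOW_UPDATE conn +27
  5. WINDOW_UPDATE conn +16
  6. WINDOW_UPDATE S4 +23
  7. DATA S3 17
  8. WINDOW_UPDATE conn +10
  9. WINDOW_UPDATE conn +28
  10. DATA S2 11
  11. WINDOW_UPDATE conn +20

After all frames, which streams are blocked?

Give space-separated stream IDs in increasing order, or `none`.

Answer: S3

Derivation:
Op 1: conn=17 S1=17 S2=28 S3=28 S4=28 blocked=[]
Op 2: conn=0 S1=17 S2=28 S3=11 S4=28 blocked=[1, 2, 3, 4]
Op 3: conn=0 S1=17 S2=28 S3=11 S4=49 blocked=[1, 2, 3, 4]
Op 4: conn=27 S1=17 S2=28 S3=11 S4=49 blocked=[]
Op 5: conn=43 S1=17 S2=28 S3=11 S4=49 blocked=[]
Op 6: conn=43 S1=17 S2=28 S3=11 S4=72 blocked=[]
Op 7: conn=26 S1=17 S2=28 S3=-6 S4=72 blocked=[3]
Op 8: conn=36 S1=17 S2=28 S3=-6 S4=72 blocked=[3]
Op 9: conn=64 S1=17 S2=28 S3=-6 S4=72 blocked=[3]
Op 10: conn=53 S1=17 S2=17 S3=-6 S4=72 blocked=[3]
Op 11: conn=73 S1=17 S2=17 S3=-6 S4=72 blocked=[3]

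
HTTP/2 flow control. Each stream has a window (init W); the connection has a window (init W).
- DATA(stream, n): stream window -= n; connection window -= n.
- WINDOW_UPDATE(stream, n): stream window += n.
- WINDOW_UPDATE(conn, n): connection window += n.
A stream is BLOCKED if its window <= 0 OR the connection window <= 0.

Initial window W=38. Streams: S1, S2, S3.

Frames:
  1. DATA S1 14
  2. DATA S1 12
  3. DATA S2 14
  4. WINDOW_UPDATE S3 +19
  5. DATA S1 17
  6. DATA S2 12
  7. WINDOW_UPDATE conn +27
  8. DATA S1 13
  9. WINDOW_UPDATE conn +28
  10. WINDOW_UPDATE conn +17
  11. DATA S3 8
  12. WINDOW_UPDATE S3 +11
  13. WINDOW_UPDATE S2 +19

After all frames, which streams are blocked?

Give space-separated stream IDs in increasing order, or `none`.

Op 1: conn=24 S1=24 S2=38 S3=38 blocked=[]
Op 2: conn=12 S1=12 S2=38 S3=38 blocked=[]
Op 3: conn=-2 S1=12 S2=24 S3=38 blocked=[1, 2, 3]
Op 4: conn=-2 S1=12 S2=24 S3=57 blocked=[1, 2, 3]
Op 5: conn=-19 S1=-5 S2=24 S3=57 blocked=[1, 2, 3]
Op 6: conn=-31 S1=-5 S2=12 S3=57 blocked=[1, 2, 3]
Op 7: conn=-4 S1=-5 S2=12 S3=57 blocked=[1, 2, 3]
Op 8: conn=-17 S1=-18 S2=12 S3=57 blocked=[1, 2, 3]
Op 9: conn=11 S1=-18 S2=12 S3=57 blocked=[1]
Op 10: conn=28 S1=-18 S2=12 S3=57 blocked=[1]
Op 11: conn=20 S1=-18 S2=12 S3=49 blocked=[1]
Op 12: conn=20 S1=-18 S2=12 S3=60 blocked=[1]
Op 13: conn=20 S1=-18 S2=31 S3=60 blocked=[1]

Answer: S1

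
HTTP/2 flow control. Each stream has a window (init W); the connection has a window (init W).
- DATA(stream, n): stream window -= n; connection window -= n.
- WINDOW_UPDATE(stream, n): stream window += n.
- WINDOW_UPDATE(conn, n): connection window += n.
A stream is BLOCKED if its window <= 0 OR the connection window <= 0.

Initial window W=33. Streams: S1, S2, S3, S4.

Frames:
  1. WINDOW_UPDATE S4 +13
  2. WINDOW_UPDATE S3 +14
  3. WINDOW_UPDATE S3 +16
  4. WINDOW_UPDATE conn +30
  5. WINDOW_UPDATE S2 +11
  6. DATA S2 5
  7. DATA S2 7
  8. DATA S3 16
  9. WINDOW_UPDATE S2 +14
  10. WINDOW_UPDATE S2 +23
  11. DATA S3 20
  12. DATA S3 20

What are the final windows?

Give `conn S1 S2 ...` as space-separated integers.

Answer: -5 33 69 7 46

Derivation:
Op 1: conn=33 S1=33 S2=33 S3=33 S4=46 blocked=[]
Op 2: conn=33 S1=33 S2=33 S3=47 S4=46 blocked=[]
Op 3: conn=33 S1=33 S2=33 S3=63 S4=46 blocked=[]
Op 4: conn=63 S1=33 S2=33 S3=63 S4=46 blocked=[]
Op 5: conn=63 S1=33 S2=44 S3=63 S4=46 blocked=[]
Op 6: conn=58 S1=33 S2=39 S3=63 S4=46 blocked=[]
Op 7: conn=51 S1=33 S2=32 S3=63 S4=46 blocked=[]
Op 8: conn=35 S1=33 S2=32 S3=47 S4=46 blocked=[]
Op 9: conn=35 S1=33 S2=46 S3=47 S4=46 blocked=[]
Op 10: conn=35 S1=33 S2=69 S3=47 S4=46 blocked=[]
Op 11: conn=15 S1=33 S2=69 S3=27 S4=46 blocked=[]
Op 12: conn=-5 S1=33 S2=69 S3=7 S4=46 blocked=[1, 2, 3, 4]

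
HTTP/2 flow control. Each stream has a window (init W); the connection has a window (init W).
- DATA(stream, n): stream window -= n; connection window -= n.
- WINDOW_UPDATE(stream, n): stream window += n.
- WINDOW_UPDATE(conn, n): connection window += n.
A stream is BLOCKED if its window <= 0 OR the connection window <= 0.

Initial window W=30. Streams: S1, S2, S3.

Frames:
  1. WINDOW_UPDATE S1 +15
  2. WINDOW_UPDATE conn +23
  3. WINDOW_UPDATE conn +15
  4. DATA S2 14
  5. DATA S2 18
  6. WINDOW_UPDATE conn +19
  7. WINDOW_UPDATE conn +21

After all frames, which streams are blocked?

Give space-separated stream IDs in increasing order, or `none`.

Op 1: conn=30 S1=45 S2=30 S3=30 blocked=[]
Op 2: conn=53 S1=45 S2=30 S3=30 blocked=[]
Op 3: conn=68 S1=45 S2=30 S3=30 blocked=[]
Op 4: conn=54 S1=45 S2=16 S3=30 blocked=[]
Op 5: conn=36 S1=45 S2=-2 S3=30 blocked=[2]
Op 6: conn=55 S1=45 S2=-2 S3=30 blocked=[2]
Op 7: conn=76 S1=45 S2=-2 S3=30 blocked=[2]

Answer: S2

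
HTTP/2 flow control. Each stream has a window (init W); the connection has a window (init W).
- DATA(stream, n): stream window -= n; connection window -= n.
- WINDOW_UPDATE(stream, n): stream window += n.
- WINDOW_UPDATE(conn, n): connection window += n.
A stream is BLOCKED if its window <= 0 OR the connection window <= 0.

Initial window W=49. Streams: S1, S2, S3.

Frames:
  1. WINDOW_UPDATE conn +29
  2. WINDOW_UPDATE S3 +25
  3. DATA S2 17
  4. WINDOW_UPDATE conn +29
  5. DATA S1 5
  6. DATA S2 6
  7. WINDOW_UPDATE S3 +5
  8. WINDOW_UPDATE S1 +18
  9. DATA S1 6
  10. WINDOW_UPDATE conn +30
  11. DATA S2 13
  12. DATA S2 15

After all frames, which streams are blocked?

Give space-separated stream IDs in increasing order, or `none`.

Answer: S2

Derivation:
Op 1: conn=78 S1=49 S2=49 S3=49 blocked=[]
Op 2: conn=78 S1=49 S2=49 S3=74 blocked=[]
Op 3: conn=61 S1=49 S2=32 S3=74 blocked=[]
Op 4: conn=90 S1=49 S2=32 S3=74 blocked=[]
Op 5: conn=85 S1=44 S2=32 S3=74 blocked=[]
Op 6: conn=79 S1=44 S2=26 S3=74 blocked=[]
Op 7: conn=79 S1=44 S2=26 S3=79 blocked=[]
Op 8: conn=79 S1=62 S2=26 S3=79 blocked=[]
Op 9: conn=73 S1=56 S2=26 S3=79 blocked=[]
Op 10: conn=103 S1=56 S2=26 S3=79 blocked=[]
Op 11: conn=90 S1=56 S2=13 S3=79 blocked=[]
Op 12: conn=75 S1=56 S2=-2 S3=79 blocked=[2]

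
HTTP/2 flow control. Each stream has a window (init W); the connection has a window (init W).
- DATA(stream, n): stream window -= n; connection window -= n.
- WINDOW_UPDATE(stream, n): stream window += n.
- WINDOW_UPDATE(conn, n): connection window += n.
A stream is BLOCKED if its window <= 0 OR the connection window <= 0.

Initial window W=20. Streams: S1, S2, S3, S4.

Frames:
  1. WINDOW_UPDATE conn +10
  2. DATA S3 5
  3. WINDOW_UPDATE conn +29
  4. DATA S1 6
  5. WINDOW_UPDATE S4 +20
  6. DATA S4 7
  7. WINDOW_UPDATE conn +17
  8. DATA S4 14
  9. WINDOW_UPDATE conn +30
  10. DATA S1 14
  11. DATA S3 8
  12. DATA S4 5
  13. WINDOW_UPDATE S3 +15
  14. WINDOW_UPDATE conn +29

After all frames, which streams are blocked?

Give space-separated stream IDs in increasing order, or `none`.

Answer: S1

Derivation:
Op 1: conn=30 S1=20 S2=20 S3=20 S4=20 blocked=[]
Op 2: conn=25 S1=20 S2=20 S3=15 S4=20 blocked=[]
Op 3: conn=54 S1=20 S2=20 S3=15 S4=20 blocked=[]
Op 4: conn=48 S1=14 S2=20 S3=15 S4=20 blocked=[]
Op 5: conn=48 S1=14 S2=20 S3=15 S4=40 blocked=[]
Op 6: conn=41 S1=14 S2=20 S3=15 S4=33 blocked=[]
Op 7: conn=58 S1=14 S2=20 S3=15 S4=33 blocked=[]
Op 8: conn=44 S1=14 S2=20 S3=15 S4=19 blocked=[]
Op 9: conn=74 S1=14 S2=20 S3=15 S4=19 blocked=[]
Op 10: conn=60 S1=0 S2=20 S3=15 S4=19 blocked=[1]
Op 11: conn=52 S1=0 S2=20 S3=7 S4=19 blocked=[1]
Op 12: conn=47 S1=0 S2=20 S3=7 S4=14 blocked=[1]
Op 13: conn=47 S1=0 S2=20 S3=22 S4=14 blocked=[1]
Op 14: conn=76 S1=0 S2=20 S3=22 S4=14 blocked=[1]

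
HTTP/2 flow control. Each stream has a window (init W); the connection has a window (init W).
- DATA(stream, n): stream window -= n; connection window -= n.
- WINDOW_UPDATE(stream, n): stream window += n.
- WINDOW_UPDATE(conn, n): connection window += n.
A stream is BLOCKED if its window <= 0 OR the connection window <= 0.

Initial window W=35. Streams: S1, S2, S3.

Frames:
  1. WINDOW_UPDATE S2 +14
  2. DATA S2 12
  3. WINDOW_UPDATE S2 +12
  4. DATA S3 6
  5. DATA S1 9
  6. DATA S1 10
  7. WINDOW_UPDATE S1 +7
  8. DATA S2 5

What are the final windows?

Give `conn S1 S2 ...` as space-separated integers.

Op 1: conn=35 S1=35 S2=49 S3=35 blocked=[]
Op 2: conn=23 S1=35 S2=37 S3=35 blocked=[]
Op 3: conn=23 S1=35 S2=49 S3=35 blocked=[]
Op 4: conn=17 S1=35 S2=49 S3=29 blocked=[]
Op 5: conn=8 S1=26 S2=49 S3=29 blocked=[]
Op 6: conn=-2 S1=16 S2=49 S3=29 blocked=[1, 2, 3]
Op 7: conn=-2 S1=23 S2=49 S3=29 blocked=[1, 2, 3]
Op 8: conn=-7 S1=23 S2=44 S3=29 blocked=[1, 2, 3]

Answer: -7 23 44 29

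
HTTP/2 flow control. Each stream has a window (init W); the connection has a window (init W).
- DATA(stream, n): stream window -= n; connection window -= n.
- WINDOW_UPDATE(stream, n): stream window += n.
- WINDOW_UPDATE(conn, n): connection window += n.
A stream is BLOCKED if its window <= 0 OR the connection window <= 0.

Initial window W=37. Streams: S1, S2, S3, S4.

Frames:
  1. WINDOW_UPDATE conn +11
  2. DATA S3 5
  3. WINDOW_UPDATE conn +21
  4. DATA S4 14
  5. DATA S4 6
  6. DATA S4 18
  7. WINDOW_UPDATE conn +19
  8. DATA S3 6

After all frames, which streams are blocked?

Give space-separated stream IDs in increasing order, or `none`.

Op 1: conn=48 S1=37 S2=37 S3=37 S4=37 blocked=[]
Op 2: conn=43 S1=37 S2=37 S3=32 S4=37 blocked=[]
Op 3: conn=64 S1=37 S2=37 S3=32 S4=37 blocked=[]
Op 4: conn=50 S1=37 S2=37 S3=32 S4=23 blocked=[]
Op 5: conn=44 S1=37 S2=37 S3=32 S4=17 blocked=[]
Op 6: conn=26 S1=37 S2=37 S3=32 S4=-1 blocked=[4]
Op 7: conn=45 S1=37 S2=37 S3=32 S4=-1 blocked=[4]
Op 8: conn=39 S1=37 S2=37 S3=26 S4=-1 blocked=[4]

Answer: S4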